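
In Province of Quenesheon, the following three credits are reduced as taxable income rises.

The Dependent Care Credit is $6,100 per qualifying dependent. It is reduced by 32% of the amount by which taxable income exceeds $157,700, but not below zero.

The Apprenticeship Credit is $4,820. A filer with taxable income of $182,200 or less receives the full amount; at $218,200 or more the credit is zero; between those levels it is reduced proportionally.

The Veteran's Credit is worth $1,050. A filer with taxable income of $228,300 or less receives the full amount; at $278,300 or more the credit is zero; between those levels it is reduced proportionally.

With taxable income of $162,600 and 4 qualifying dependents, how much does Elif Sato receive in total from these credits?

$28,702

Dependent Care Credit: base = 4 × $6,100 = $24,400. 32% of the $4,900 excess over $157,700 is $1,568; credit = $24,400 − $1,568 = $22,832.
Apprenticeship Credit: $162,600 is at or below the $182,200 threshold, so the full $4,820 applies.
Veteran's Credit: $162,600 is at or below the $228,300 threshold, so the full $1,050 applies.
Total: $22,832 + $4,820 + $1,050 = $28,702.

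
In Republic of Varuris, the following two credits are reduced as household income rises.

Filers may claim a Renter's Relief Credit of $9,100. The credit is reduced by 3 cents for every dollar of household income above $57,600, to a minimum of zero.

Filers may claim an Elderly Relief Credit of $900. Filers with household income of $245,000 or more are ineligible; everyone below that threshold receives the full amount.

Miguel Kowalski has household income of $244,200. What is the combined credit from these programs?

Renter's Relief Credit: 3% of the $186,600 excess over $57,600 is $5,598; credit = $9,100 − $5,598 = $3,502.
Elderly Relief Credit: $244,200 is below the $245,000 cutoff, so the full $900 applies.
Total: $3,502 + $900 = $4,402.

$4,402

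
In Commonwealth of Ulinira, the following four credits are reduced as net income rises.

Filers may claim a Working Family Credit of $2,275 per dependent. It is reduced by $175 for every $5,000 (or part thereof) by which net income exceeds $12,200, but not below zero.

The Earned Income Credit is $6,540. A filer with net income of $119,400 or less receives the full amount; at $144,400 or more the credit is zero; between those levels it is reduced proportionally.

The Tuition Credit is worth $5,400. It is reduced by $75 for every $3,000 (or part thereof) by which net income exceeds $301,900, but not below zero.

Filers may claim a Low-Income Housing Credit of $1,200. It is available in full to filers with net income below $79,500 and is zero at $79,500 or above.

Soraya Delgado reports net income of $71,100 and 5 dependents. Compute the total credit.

Working Family Credit: base = 5 × $2,275 = $11,375. income exceeds $12,200 by $58,900, which is 12 full-or-partial $5,000 increments; reduction = 12 × $175 = $2,100, leaving $9,275.
Earned Income Credit: $71,100 is at or below the $119,400 threshold, so the full $6,540 applies.
Tuition Credit: $71,100 is at or below the $301,900 threshold, so the full $5,400 applies.
Low-Income Housing Credit: $71,100 is below the $79,500 cutoff, so the full $1,200 applies.
Total: $9,275 + $6,540 + $5,400 + $1,200 = $22,415.

$22,415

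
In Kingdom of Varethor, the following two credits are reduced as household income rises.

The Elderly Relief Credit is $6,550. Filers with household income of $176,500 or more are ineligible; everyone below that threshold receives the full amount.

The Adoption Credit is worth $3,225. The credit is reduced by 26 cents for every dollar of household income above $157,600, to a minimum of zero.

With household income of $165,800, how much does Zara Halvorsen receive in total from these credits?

Elderly Relief Credit: $165,800 is below the $176,500 cutoff, so the full $6,550 applies.
Adoption Credit: 26% of the $8,200 excess over $157,600 is $2,132; credit = $3,225 − $2,132 = $1,093.
Total: $6,550 + $1,093 = $7,643.

$7,643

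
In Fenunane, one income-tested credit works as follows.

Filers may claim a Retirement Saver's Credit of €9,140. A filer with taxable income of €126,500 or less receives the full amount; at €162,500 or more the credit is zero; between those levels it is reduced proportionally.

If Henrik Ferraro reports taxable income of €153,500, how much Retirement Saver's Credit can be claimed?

€2,285

Retirement Saver's Credit: €153,500 is €27,000 into a €36,000 phase-out range, leaving 9,000/36,000 of the credit: €9,140 × 9,000/36,000 = €2,285.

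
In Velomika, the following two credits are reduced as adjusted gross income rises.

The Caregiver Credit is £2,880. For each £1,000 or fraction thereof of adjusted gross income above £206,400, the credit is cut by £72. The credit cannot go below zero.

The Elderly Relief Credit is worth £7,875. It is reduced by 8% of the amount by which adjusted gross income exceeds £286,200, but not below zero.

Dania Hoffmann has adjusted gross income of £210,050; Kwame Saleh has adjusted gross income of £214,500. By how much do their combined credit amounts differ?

Dania (£210,050): Caregiver Credit: income exceeds £206,400 by £3,650, which is 4 full-or-partial £1,000 increments; reduction = 4 × £72 = £288, leaving £2,592. Elderly Relief Credit: £210,050 is at or below the £286,200 threshold, so the full £7,875 applies. total £2,592 + £7,875 = £10,467
Kwame (£214,500): Caregiver Credit: income exceeds £206,400 by £8,100, which is 9 full-or-partial £1,000 increments; reduction = 9 × £72 = £648, leaving £2,232. Elderly Relief Credit: £214,500 is at or below the £286,200 threshold, so the full £7,875 applies. total £2,232 + £7,875 = £10,107
Difference: |£10,467 − £10,107| = £360.

£360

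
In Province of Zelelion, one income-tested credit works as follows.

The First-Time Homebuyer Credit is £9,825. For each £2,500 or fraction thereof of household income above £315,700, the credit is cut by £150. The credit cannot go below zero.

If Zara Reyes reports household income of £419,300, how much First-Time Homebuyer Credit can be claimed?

First-Time Homebuyer Credit: income exceeds £315,700 by £103,600, which is 42 full-or-partial £2,500 increments; reduction = 42 × £150 = £6,300, leaving £3,525.

£3,525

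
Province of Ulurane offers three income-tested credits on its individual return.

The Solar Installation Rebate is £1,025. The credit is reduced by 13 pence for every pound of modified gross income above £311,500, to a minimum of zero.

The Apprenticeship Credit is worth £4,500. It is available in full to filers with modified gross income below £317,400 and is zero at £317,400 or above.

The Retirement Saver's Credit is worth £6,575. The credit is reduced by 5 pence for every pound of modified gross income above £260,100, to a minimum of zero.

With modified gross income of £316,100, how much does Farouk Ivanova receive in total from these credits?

£8,702

Solar Installation Rebate: 13% of the £4,600 excess over £311,500 is £598; credit = £1,025 − £598 = £427.
Apprenticeship Credit: £316,100 is below the £317,400 cutoff, so the full £4,500 applies.
Retirement Saver's Credit: 5% of the £56,000 excess over £260,100 is £2,800; credit = £6,575 − £2,800 = £3,775.
Total: £427 + £4,500 + £3,775 = £8,702.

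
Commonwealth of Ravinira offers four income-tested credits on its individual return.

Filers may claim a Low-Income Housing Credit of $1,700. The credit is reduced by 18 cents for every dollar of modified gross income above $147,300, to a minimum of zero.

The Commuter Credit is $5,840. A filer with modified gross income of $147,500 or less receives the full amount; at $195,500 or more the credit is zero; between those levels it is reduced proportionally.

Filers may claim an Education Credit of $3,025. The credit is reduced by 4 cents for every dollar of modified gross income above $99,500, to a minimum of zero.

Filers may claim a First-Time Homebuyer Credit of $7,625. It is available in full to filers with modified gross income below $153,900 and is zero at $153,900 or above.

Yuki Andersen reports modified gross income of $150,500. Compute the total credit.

$15,209

Low-Income Housing Credit: 18% of the $3,200 excess over $147,300 is $576; credit = $1,700 − $576 = $1,124.
Commuter Credit: $150,500 is $3,000 into a $48,000 phase-out range, leaving 45,000/48,000 of the credit: $5,840 × 45,000/48,000 = $5,475.
Education Credit: 4% of the $51,000 excess over $99,500 is $2,040; credit = $3,025 − $2,040 = $985.
First-Time Homebuyer Credit: $150,500 is below the $153,900 cutoff, so the full $7,625 applies.
Total: $1,124 + $5,475 + $985 + $7,625 = $15,209.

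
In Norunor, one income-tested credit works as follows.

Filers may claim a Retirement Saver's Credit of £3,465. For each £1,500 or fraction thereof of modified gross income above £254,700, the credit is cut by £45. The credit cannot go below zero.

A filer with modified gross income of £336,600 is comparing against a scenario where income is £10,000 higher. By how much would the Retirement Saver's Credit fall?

£315

At £336,600 — income exceeds £254,700 by £81,900, which is 55 full-or-partial £1,500 increments; reduction = 55 × £45 = £2,475, leaving £990.
At £346,600 — income exceeds £254,700 by £91,900, which is 62 full-or-partial £1,500 increments; reduction = 62 × £45 = £2,790, leaving £675.
Lost: £990 − £675 = £315.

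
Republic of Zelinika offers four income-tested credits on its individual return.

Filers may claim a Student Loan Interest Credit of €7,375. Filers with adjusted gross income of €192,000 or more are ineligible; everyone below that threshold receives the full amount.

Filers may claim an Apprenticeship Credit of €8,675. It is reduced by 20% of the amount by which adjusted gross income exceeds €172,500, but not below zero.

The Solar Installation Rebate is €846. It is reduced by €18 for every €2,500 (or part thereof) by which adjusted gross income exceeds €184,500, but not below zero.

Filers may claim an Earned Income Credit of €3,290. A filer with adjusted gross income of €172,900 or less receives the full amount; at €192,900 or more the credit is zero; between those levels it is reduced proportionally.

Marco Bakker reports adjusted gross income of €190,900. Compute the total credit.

€13,491

Student Loan Interest Credit: €190,900 is below the €192,000 cutoff, so the full €7,375 applies.
Apprenticeship Credit: 20% of the €18,400 excess over €172,500 is €3,680; credit = €8,675 − €3,680 = €4,995.
Solar Installation Rebate: income exceeds €184,500 by €6,400, which is 3 full-or-partial €2,500 increments; reduction = 3 × €18 = €54, leaving €792.
Earned Income Credit: €190,900 is €18,000 into a €20,000 phase-out range, leaving 2,000/20,000 of the credit: €3,290 × 2,000/20,000 = €329.
Total: €7,375 + €4,995 + €792 + €329 = €13,491.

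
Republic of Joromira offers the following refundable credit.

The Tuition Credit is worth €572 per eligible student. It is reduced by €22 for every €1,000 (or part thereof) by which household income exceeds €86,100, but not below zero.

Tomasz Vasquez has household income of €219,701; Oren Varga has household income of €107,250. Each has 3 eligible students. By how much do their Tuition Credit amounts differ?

Tomasz (€219,701): Tuition Credit: base = 3 × €572 = €1,716. income exceeds €86,100 by €133,601 → 134 increments × €22 = €2,948 ≥ base, so the credit is €0.
Oren (€107,250): Tuition Credit: base = 3 × €572 = €1,716. income exceeds €86,100 by €21,150, which is 22 full-or-partial €1,000 increments; reduction = 22 × €22 = €484, leaving €1,232.
Difference: |€0 − €1,232| = €1,232.

€1,232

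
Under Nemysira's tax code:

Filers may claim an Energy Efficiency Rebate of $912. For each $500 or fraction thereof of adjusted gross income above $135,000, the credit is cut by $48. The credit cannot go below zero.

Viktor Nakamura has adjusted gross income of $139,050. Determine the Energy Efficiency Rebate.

Energy Efficiency Rebate: income exceeds $135,000 by $4,050, which is 9 full-or-partial $500 increments; reduction = 9 × $48 = $432, leaving $480.

$480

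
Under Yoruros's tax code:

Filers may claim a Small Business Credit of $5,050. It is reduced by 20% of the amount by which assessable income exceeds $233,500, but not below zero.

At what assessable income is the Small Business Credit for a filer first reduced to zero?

$258,750

The credit falls by 20% of each dollar above $233,500, so it reaches zero when the excess is $5,050 / 20% = $25,250: income = $233,500 + $25,250 = $258,750.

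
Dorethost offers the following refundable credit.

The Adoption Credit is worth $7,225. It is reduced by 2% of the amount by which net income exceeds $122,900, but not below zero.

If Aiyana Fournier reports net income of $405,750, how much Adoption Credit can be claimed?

Adoption Credit: 2% of the $282,850 excess over $122,900 is $5,657; credit = $7,225 − $5,657 = $1,568.

$1,568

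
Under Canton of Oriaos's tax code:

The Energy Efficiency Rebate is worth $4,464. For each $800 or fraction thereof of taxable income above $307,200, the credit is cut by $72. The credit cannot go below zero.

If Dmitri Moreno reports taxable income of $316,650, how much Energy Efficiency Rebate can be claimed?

$3,600

Energy Efficiency Rebate: income exceeds $307,200 by $9,450, which is 12 full-or-partial $800 increments; reduction = 12 × $72 = $864, leaving $3,600.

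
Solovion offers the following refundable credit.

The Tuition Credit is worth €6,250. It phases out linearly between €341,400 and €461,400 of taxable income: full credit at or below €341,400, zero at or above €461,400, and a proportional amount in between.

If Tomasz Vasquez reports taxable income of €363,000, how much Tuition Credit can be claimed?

Tuition Credit: €363,000 is €21,600 into a €120,000 phase-out range, leaving 98,400/120,000 of the credit: €6,250 × 98,400/120,000 = €5,125.

€5,125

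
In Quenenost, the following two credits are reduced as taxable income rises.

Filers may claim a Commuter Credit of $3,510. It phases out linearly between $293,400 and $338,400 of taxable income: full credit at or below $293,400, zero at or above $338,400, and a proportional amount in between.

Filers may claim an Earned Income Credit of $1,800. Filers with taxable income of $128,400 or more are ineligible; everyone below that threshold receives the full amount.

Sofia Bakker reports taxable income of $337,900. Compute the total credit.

Commuter Credit: $337,900 is $44,500 into a $45,000 phase-out range, leaving 500/45,000 of the credit: $3,510 × 500/45,000 = $39.
Earned Income Credit: $337,900 meets or exceeds the $128,400 cutoff, so the credit is $0.
Total: $39 + $0 = $39.

$39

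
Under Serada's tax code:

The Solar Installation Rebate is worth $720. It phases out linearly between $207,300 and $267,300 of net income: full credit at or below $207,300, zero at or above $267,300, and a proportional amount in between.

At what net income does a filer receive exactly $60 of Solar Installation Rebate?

$262,300

$60 is 60/720 of the full $720, so 660/720 of the $60,000 range has been used: income = $207,300 + $60,000 × 660/720 = $262,300.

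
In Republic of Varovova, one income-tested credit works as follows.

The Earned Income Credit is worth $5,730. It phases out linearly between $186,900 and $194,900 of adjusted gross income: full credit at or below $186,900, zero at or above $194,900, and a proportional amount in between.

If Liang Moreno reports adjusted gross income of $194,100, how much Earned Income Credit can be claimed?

Earned Income Credit: $194,100 is $7,200 into a $8,000 phase-out range, leaving 800/8,000 of the credit: $5,730 × 800/8,000 = $573.

$573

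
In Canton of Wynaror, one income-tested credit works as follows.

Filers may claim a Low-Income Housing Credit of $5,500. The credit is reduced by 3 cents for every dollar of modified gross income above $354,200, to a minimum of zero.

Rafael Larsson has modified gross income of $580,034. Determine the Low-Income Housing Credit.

Low-Income Housing Credit: 3% of the $225,834 excess over $354,200 is $6,775.02 ≥ base, so the credit is $0.

$0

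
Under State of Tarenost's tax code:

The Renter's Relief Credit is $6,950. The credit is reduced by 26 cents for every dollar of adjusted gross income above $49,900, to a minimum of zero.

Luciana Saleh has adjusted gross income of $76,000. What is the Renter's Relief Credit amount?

$164

Renter's Relief Credit: 26% of the $26,100 excess over $49,900 is $6,786; credit = $6,950 − $6,786 = $164.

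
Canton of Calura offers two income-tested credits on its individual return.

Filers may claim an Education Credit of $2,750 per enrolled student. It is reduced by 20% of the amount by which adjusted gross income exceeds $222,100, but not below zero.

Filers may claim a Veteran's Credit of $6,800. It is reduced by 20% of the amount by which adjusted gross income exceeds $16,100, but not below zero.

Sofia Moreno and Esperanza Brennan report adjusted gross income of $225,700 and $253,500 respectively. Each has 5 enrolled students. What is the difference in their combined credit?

Sofia ($225,700): Education Credit: base = 5 × $2,750 = $13,750. 20% of the $3,600 excess over $222,100 is $720; credit = $13,750 − $720 = $13,030. Veteran's Credit: 20% of the $209,600 excess over $16,100 is $41,920 ≥ base, so the credit is $0. total $13,030 + $0 = $13,030
Esperanza ($253,500): Education Credit: base = 5 × $2,750 = $13,750. 20% of the $31,400 excess over $222,100 is $6,280; credit = $13,750 − $6,280 = $7,470. Veteran's Credit: 20% of the $237,400 excess over $16,100 is $47,480 ≥ base, so the credit is $0. total $7,470 + $0 = $7,470
Difference: |$13,030 − $7,470| = $5,560.

$5,560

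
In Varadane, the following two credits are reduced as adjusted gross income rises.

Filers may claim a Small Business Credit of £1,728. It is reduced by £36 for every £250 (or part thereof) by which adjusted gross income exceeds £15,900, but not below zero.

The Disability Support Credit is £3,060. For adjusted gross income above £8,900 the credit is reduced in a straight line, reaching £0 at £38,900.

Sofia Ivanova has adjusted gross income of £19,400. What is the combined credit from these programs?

Small Business Credit: income exceeds £15,900 by £3,500, which is 14 full-or-partial £250 increments; reduction = 14 × £36 = £504, leaving £1,224.
Disability Support Credit: £19,400 is £10,500 into a £30,000 phase-out range, leaving 19,500/30,000 of the credit: £3,060 × 19,500/30,000 = £1,989.
Total: £1,224 + £1,989 = £3,213.

£3,213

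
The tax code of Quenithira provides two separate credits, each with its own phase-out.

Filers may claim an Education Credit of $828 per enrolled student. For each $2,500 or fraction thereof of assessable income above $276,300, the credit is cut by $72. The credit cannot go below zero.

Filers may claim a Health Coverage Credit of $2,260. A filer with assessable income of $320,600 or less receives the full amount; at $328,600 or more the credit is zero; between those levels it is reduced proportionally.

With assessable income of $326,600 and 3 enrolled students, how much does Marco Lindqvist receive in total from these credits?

$1,537

Education Credit: base = 3 × $828 = $2,484. income exceeds $276,300 by $50,300, which is 21 full-or-partial $2,500 increments; reduction = 21 × $72 = $1,512, leaving $972.
Health Coverage Credit: $326,600 is $6,000 into a $8,000 phase-out range, leaving 2,000/8,000 of the credit: $2,260 × 2,000/8,000 = $565.
Total: $972 + $565 = $1,537.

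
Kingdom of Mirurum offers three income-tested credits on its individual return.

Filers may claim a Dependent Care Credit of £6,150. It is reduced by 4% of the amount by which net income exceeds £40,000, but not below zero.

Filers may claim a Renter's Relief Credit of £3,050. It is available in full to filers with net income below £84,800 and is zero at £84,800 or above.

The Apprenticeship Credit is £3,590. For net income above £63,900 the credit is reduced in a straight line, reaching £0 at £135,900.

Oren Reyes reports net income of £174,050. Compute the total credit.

£788

Dependent Care Credit: 4% of the £134,050 excess over £40,000 is £5,362; credit = £6,150 − £5,362 = £788.
Renter's Relief Credit: £174,050 meets or exceeds the £84,800 cutoff, so the credit is £0.
Apprenticeship Credit: £174,050 is at or above £135,900, so the credit is £0.
Total: £788 + £0 + £0 = £788.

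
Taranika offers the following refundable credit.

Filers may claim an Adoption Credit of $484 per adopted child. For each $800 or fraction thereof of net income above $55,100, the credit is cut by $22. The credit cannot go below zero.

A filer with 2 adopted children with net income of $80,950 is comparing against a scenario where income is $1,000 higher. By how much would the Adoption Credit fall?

At $80,950 — base = 2 × $484 = $968. income exceeds $55,100 by $25,850, which is 33 full-or-partial $800 increments; reduction = 33 × $22 = $726, leaving $242.
At $81,950 — base = 2 × $484 = $968. income exceeds $55,100 by $26,850, which is 34 full-or-partial $800 increments; reduction = 34 × $22 = $748, leaving $220.
Lost: $242 − $220 = $22.

$22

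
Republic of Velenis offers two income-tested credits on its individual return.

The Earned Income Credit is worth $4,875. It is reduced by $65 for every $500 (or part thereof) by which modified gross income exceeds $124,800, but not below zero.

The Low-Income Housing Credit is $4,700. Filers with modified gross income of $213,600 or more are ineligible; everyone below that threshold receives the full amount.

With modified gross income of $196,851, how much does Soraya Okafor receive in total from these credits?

Earned Income Credit: income exceeds $124,800 by $72,051 → 145 increments × $65 = $9,425 ≥ base, so the credit is $0.
Low-Income Housing Credit: $196,851 is below the $213,600 cutoff, so the full $4,700 applies.
Total: $0 + $4,700 = $4,700.

$4,700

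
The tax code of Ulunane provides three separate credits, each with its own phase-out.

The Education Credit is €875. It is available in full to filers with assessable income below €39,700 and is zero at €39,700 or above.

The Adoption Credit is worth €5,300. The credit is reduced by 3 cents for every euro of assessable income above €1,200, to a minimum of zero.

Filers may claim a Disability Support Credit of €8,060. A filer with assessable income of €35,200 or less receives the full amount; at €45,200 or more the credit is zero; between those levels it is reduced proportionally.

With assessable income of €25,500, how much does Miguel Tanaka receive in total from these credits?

€13,506

Education Credit: €25,500 is below the €39,700 cutoff, so the full €875 applies.
Adoption Credit: 3% of the €24,300 excess over €1,200 is €729; credit = €5,300 − €729 = €4,571.
Disability Support Credit: €25,500 is at or below the €35,200 threshold, so the full €8,060 applies.
Total: €875 + €4,571 + €8,060 = €13,506.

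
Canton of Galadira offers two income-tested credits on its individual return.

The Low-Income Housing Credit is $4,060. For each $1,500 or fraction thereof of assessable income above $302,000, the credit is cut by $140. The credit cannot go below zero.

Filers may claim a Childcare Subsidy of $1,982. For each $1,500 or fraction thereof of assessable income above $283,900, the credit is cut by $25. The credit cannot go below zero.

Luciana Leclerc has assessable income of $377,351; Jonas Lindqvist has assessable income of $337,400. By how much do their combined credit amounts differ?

Luciana ($377,351): Low-Income Housing Credit: income exceeds $302,000 by $75,351 → 51 increments × $140 = $7,140 ≥ base, so the credit is $0. Childcare Subsidy: income exceeds $283,900 by $93,451, which is 63 full-or-partial $1,500 increments; reduction = 63 × $25 = $1,575, leaving $407. total $0 + $407 = $407
Jonas ($337,400): Low-Income Housing Credit: income exceeds $302,000 by $35,400, which is 24 full-or-partial $1,500 increments; reduction = 24 × $140 = $3,360, leaving $700. Childcare Subsidy: income exceeds $283,900 by $53,500, which is 36 full-or-partial $1,500 increments; reduction = 36 × $25 = $900, leaving $1,082. total $700 + $1,082 = $1,782
Difference: |$407 − $1,782| = $1,375.

$1,375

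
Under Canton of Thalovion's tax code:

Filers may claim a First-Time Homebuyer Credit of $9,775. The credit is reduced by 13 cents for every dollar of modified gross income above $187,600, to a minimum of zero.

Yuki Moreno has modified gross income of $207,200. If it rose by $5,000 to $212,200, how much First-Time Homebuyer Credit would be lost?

$650

At $207,200 — 13% of the $19,600 excess over $187,600 is $2,548; credit = $9,775 − $2,548 = $7,227.
At $212,200 — 13% of the $24,600 excess over $187,600 is $3,198; credit = $9,775 − $3,198 = $6,577.
Lost: $7,227 − $6,577 = $650.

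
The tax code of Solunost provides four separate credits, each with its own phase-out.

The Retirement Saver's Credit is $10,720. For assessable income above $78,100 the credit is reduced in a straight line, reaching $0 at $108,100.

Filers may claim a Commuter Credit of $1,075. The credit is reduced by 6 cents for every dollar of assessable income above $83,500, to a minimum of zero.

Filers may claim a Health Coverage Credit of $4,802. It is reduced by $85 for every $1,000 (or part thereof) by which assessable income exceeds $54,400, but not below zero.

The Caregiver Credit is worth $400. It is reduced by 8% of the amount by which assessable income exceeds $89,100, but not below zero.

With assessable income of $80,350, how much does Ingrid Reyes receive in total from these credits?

Retirement Saver's Credit: $80,350 is $2,250 into a $30,000 phase-out range, leaving 27,750/30,000 of the credit: $10,720 × 27,750/30,000 = $9,916.
Commuter Credit: $80,350 is at or below the $83,500 threshold, so the full $1,075 applies.
Health Coverage Credit: income exceeds $54,400 by $25,950, which is 26 full-or-partial $1,000 increments; reduction = 26 × $85 = $2,210, leaving $2,592.
Caregiver Credit: $80,350 is at or below the $89,100 threshold, so the full $400 applies.
Total: $9,916 + $1,075 + $2,592 + $400 = $13,983.

$13,983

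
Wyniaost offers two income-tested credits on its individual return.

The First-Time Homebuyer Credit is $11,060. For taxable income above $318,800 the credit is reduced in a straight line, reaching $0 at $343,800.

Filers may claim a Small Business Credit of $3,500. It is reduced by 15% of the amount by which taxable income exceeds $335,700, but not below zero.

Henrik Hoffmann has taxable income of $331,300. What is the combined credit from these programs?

First-Time Homebuyer Credit: $331,300 is $12,500 into a $25,000 phase-out range, leaving 12,500/25,000 of the credit: $11,060 × 12,500/25,000 = $5,530.
Small Business Credit: $331,300 is at or below the $335,700 threshold, so the full $3,500 applies.
Total: $5,530 + $3,500 = $9,030.

$9,030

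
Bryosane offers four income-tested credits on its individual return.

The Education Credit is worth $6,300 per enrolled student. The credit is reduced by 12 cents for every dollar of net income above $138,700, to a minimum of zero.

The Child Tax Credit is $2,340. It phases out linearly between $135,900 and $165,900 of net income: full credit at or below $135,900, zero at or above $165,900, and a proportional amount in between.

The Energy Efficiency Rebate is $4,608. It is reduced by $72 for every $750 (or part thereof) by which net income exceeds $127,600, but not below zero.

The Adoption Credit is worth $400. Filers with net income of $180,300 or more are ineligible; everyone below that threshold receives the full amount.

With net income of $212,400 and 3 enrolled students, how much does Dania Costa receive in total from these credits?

$10,056

Education Credit: base = 3 × $6,300 = $18,900. 12% of the $73,700 excess over $138,700 is $8,844; credit = $18,900 − $8,844 = $10,056.
Child Tax Credit: $212,400 is at or above $165,900, so the credit is $0.
Energy Efficiency Rebate: income exceeds $127,600 by $84,800 → 114 increments × $72 = $8,208 ≥ base, so the credit is $0.
Adoption Credit: $212,400 meets or exceeds the $180,300 cutoff, so the credit is $0.
Total: $10,056 + $0 + $0 + $0 = $10,056.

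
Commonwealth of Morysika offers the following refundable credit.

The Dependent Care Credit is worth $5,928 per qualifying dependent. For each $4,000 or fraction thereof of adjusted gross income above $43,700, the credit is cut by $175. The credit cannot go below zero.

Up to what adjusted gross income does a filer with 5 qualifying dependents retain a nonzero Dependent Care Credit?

$719,700

Full credit = 5 × $5,928 = $29,640.
After 169 increments the reduction is 169 × $175 = $29,575, leaving $65; one more increment wipes it out. Increment 169 ends at excess 169 × $4,000 = $676,000, so the highest qualifying income is $43,700 + $676,000 = $719,700.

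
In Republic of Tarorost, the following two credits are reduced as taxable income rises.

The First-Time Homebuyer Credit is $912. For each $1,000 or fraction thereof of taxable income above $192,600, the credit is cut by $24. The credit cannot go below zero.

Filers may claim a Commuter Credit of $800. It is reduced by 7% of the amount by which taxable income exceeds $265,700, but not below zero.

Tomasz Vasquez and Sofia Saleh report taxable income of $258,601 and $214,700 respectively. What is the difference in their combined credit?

$360

Tomasz ($258,601): First-Time Homebuyer Credit: income exceeds $192,600 by $66,001 → 67 increments × $24 = $1,608 ≥ base, so the credit is $0. Commuter Credit: $258,601 is at or below the $265,700 threshold, so the full $800 applies. total $0 + $800 = $800
Sofia ($214,700): First-Time Homebuyer Credit: income exceeds $192,600 by $22,100, which is 23 full-or-partial $1,000 increments; reduction = 23 × $24 = $552, leaving $360. Commuter Credit: $214,700 is at or below the $265,700 threshold, so the full $800 applies. total $360 + $800 = $1,160
Difference: |$800 − $1,160| = $360.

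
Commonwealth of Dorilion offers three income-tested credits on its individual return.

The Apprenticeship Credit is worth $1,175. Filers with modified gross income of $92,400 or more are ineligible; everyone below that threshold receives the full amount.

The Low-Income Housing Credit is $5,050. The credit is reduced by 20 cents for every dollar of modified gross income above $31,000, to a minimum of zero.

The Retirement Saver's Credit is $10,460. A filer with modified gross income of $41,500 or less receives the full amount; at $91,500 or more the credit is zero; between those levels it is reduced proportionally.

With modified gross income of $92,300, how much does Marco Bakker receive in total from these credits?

Apprenticeship Credit: $92,300 is below the $92,400 cutoff, so the full $1,175 applies.
Low-Income Housing Credit: 20% of the $61,300 excess over $31,000 is $12,260 ≥ base, so the credit is $0.
Retirement Saver's Credit: $92,300 is at or above $91,500, so the credit is $0.
Total: $1,175 + $0 + $0 = $1,175.

$1,175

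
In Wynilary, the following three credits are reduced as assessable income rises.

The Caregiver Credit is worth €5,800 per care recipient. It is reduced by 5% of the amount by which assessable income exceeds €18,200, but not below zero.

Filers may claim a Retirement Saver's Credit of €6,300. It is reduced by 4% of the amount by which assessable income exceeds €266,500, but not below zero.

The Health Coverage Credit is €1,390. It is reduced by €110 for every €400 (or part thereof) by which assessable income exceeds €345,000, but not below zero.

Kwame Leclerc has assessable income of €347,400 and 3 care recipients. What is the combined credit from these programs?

Caregiver Credit: base = 3 × €5,800 = €17,400. 5% of the €329,200 excess over €18,200 is €16,460; credit = €17,400 − €16,460 = €940.
Retirement Saver's Credit: 4% of the €80,900 excess over €266,500 is €3,236; credit = €6,300 − €3,236 = €3,064.
Health Coverage Credit: income exceeds €345,000 by €2,400, which is 6 full-or-partial €400 increments; reduction = 6 × €110 = €660, leaving €730.
Total: €940 + €3,064 + €730 = €4,734.

€4,734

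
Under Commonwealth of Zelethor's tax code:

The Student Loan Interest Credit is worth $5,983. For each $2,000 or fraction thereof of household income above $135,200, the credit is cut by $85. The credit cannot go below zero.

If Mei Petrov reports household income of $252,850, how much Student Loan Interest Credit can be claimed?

Student Loan Interest Credit: income exceeds $135,200 by $117,650, which is 59 full-or-partial $2,000 increments; reduction = 59 × $85 = $5,015, leaving $968.

$968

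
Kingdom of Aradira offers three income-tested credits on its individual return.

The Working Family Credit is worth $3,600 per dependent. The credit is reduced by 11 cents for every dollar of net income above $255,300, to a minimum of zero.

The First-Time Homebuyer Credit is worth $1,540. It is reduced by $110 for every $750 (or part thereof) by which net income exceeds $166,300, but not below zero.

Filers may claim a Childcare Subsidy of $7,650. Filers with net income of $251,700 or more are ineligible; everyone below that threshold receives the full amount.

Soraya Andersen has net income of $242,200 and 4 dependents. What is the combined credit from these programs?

Working Family Credit: base = 4 × $3,600 = $14,400. $242,200 is at or below the $255,300 threshold, so the full $14,400 applies.
First-Time Homebuyer Credit: income exceeds $166,300 by $75,900 → 102 increments × $110 = $11,220 ≥ base, so the credit is $0.
Childcare Subsidy: $242,200 is below the $251,700 cutoff, so the full $7,650 applies.
Total: $14,400 + $0 + $7,650 = $22,050.

$22,050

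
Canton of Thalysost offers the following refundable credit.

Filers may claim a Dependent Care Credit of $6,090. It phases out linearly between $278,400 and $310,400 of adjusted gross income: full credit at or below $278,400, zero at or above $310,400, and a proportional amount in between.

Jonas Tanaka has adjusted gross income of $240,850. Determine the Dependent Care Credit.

Dependent Care Credit: $240,850 is at or below the $278,400 threshold, so the full $6,090 applies.

$6,090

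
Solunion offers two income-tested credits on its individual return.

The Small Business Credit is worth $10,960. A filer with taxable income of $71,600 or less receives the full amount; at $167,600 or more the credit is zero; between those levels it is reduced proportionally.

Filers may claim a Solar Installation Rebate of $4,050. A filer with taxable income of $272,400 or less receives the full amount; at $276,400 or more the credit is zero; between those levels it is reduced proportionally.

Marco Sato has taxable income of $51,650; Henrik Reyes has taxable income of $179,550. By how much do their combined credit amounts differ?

Marco ($51,650): Small Business Credit: $51,650 is at or below the $71,600 threshold, so the full $10,960 applies. Solar Installation Rebate: $51,650 is at or below the $272,400 threshold, so the full $4,050 applies. total $10,960 + $4,050 = $15,010
Henrik ($179,550): Small Business Credit: $179,550 is at or above $167,600, so the credit is $0. Solar Installation Rebate: $179,550 is at or below the $272,400 threshold, so the full $4,050 applies. total $0 + $4,050 = $4,050
Difference: |$15,010 − $4,050| = $10,960.

$10,960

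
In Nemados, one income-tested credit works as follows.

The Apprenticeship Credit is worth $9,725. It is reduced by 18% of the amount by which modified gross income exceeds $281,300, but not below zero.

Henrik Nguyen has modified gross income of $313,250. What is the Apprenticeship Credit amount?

Apprenticeship Credit: 18% of the $31,950 excess over $281,300 is $5,751; credit = $9,725 − $5,751 = $3,974.

$3,974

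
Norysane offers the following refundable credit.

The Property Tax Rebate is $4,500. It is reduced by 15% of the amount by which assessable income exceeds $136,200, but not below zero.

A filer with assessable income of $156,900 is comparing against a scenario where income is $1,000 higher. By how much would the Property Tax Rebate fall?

At $156,900 — 15% of the $20,700 excess over $136,200 is $3,105; credit = $4,500 − $3,105 = $1,395.
At $157,900 — 15% of the $21,700 excess over $136,200 is $3,255; credit = $4,500 − $3,255 = $1,245.
Lost: $1,395 − $1,245 = $150.

$150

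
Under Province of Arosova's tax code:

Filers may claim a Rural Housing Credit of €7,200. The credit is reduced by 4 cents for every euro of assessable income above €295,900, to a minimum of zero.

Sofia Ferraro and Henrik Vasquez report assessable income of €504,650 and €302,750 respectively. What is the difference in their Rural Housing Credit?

Sofia (€504,650): Rural Housing Credit: 4% of the €208,750 excess over €295,900 is €8,350 ≥ base, so the credit is €0.
Henrik (€302,750): Rural Housing Credit: 4% of the €6,850 excess over €295,900 is €274; credit = €7,200 − €274 = €6,926.
Difference: |€0 − €6,926| = €6,926.

€6,926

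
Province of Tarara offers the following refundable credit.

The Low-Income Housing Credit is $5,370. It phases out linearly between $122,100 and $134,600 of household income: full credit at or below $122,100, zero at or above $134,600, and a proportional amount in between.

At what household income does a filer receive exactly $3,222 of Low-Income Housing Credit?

$127,100

$3,222 is 3,222/5,370 of the full $5,370, so 2,148/5,370 of the $12,500 range has been used: income = $122,100 + $12,500 × 2,148/5,370 = $127,100.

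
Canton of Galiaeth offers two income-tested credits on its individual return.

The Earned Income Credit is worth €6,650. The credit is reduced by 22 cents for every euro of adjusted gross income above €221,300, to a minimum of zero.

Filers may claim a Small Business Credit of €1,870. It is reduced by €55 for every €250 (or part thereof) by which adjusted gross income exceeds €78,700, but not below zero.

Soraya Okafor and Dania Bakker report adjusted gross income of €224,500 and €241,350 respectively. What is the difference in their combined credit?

Soraya (€224,500): Earned Income Credit: 22% of the €3,200 excess over €221,300 is €704; credit = €6,650 − €704 = €5,946. Small Business Credit: income exceeds €78,700 by €145,800 → 584 increments × €55 = €32,120 ≥ base, so the credit is €0. total €5,946 + €0 = €5,946
Dania (€241,350): Earned Income Credit: 22% of the €20,050 excess over €221,300 is €4,411; credit = €6,650 − €4,411 = €2,239. Small Business Credit: income exceeds €78,700 by €162,650 → 651 increments × €55 = €35,805 ≥ base, so the credit is €0. total €2,239 + €0 = €2,239
Difference: |€5,946 − €2,239| = €3,707.

€3,707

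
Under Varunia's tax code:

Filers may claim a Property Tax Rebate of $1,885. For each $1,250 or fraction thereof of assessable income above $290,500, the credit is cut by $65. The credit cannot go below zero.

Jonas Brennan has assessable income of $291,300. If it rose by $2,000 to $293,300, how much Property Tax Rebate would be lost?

At $291,300 — income exceeds $290,500 by $800, which is 1 full-or-partial $1,250 increment; reduction = 1 × $65 = $65, leaving $1,820.
At $293,300 — income exceeds $290,500 by $2,800, which is 3 full-or-partial $1,250 increments; reduction = 3 × $65 = $195, leaving $1,690.
Lost: $1,820 − $1,690 = $130.

$130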